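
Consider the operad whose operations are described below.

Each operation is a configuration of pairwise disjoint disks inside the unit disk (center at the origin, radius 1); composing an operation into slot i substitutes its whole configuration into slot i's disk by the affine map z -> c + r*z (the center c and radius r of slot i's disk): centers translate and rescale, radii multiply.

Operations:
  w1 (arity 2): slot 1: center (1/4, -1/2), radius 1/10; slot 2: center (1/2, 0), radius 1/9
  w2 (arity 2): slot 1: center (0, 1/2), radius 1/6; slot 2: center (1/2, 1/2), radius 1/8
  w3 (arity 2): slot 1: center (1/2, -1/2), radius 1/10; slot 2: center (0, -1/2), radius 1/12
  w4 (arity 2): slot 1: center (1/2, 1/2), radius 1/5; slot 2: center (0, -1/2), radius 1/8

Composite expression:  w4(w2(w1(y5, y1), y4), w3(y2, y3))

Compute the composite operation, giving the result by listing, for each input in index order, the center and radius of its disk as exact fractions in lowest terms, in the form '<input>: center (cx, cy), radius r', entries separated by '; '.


y1: center (31/60, 3/5), radius 1/270; y2: center (1/16, -9/16), radius 1/80; y3: center (0, -9/16), radius 1/96; y4: center (3/5, 3/5), radius 1/40; y5: center (61/120, 7/12), radius 1/300

Below w4, radii multiply path by path; the y-disk centers shift.
y5: after 3 affine steps, its disk has center (61/120, 7/12), radius 1/300
y1: after 3 affine steps, its disk has center (31/60, 3/5), radius 1/270
y4: after 2 affine steps, its disk has center (3/5, 3/5), radius 1/40
y2: after 2 affine steps, its disk has center (1/16, -9/16), radius 1/80
y3: after 2 affine steps, its disk has center (0, -9/16), radius 1/96


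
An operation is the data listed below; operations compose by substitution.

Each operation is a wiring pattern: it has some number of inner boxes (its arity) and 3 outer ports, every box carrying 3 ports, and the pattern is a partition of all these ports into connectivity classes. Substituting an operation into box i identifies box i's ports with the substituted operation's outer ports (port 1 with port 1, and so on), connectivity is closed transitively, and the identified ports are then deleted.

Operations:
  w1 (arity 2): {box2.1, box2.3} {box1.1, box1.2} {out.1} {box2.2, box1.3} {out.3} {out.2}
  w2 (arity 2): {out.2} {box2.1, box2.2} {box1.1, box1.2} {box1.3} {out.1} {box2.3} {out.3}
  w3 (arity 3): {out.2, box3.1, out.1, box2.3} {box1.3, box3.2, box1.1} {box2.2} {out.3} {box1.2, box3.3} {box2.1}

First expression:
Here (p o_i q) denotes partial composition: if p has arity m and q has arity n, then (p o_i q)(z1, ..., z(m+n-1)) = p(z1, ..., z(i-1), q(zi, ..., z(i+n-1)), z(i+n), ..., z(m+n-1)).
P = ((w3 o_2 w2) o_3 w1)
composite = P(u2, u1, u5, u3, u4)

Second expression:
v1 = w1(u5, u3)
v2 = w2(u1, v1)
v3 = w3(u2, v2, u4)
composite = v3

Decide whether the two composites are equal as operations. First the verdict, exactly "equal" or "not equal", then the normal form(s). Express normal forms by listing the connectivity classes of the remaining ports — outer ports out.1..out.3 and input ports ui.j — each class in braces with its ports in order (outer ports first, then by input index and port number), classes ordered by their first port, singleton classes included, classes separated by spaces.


equal: each reduces to {out.1, out.2, u4.1} {out.3} {u1.1, u1.2} {u1.3} {u2.1, u2.3, u4.2} {u2.2, u4.3} {u3.1, u3.3} {u3.2, u5.3} {u5.1, u5.2}

The first expression, normalized: {out.1, out.2, u4.1} {out.3} {u1.1, u1.2} {u1.3} {u2.1, u2.3, u4.2} {u2.2, u4.3} {u3.1, u3.3} {u3.2, u5.3} {u5.1, u5.2}
The second expression, normalized: {out.1, out.2, u4.1} {out.3} {u1.1, u1.2} {u1.3} {u2.1, u2.3, u4.2} {u2.2, u4.3} {u3.1, u3.3} {u3.2, u5.3} {u5.1, u5.2}
Identical normal forms: equal.


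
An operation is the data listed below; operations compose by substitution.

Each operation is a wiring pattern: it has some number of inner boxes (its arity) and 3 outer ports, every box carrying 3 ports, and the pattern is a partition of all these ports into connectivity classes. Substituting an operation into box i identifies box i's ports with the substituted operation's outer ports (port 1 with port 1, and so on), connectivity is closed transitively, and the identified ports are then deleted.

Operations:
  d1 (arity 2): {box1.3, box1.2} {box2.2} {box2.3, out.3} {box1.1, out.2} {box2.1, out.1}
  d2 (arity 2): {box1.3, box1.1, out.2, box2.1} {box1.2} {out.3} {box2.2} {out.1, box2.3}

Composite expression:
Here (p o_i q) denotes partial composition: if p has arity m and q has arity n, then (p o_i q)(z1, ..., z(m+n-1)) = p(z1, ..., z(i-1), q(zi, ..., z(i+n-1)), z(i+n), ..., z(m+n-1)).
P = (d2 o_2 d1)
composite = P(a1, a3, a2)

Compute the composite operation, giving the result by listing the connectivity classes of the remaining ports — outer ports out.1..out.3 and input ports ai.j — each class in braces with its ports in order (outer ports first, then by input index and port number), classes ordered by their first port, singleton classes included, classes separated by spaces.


{out.1, a2.3} {out.2, a1.1, a1.3, a2.1} {out.3} {a1.2} {a2.2} {a3.1} {a3.2, a3.3}

Two ports join when wires chain via d2-identified ports.
the subtree at d1 composes to {out.1, a2.1} {out.2, a3.1} {out.3, a2.3} {a2.2} {a3.2, a3.3} on (a3, a2); out.j = own outer ports
the subtree at d2 composes to {out.1, a2.3} {out.2, a1.1, a1.3, a2.1} {out.3} {a1.2} {a2.2} {a3.1} {a3.2, a3.3} on (a1, a3, a2); out.j = own outer ports


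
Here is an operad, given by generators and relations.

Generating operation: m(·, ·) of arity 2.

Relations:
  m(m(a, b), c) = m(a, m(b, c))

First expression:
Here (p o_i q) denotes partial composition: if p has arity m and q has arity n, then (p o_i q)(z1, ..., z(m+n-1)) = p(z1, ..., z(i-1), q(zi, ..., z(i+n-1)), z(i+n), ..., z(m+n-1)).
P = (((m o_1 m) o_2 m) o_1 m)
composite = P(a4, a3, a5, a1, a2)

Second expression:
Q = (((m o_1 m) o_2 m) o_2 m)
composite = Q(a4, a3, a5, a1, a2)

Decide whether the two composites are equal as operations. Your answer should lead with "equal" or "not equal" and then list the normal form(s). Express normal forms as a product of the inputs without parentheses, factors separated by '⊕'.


equal: each reduces to a4 ⊕ a3 ⊕ a5 ⊕ a1 ⊕ a2


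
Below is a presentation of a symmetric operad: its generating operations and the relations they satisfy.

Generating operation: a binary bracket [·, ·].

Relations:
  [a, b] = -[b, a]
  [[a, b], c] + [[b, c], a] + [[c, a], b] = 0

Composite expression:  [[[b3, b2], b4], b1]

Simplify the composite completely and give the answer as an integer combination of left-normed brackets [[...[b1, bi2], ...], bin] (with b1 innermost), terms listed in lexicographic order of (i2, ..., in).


[[[b1, b2], b3], b4] - [[[b1, b3], b2], b4] - [[[b1, b4], b2], b3] + [[[b1, b4], b3], b2]

Left-normed coefficients sit on the b1-initial expansion words.
Composite bracket: [[[b3, b2], b4], b1]
Under [a, b] = ab - ba we get 8 signed associative words (2^3 = 8).
Words beginning with b1 determine it all:
  b1b2b3b4 appears with sign +1, giving the term +[[[b1, b2], b3], b4]
  b1b3b2b4 appears with sign -1, giving the term -[[[b1, b3], b2], b4]
  b1b4b2b3 appears with sign -1, giving the term -[[[b1, b4], b2], b3]
  b1b4b3b2 appears with sign +1, giving the term +[[[b1, b4], b3], b2]


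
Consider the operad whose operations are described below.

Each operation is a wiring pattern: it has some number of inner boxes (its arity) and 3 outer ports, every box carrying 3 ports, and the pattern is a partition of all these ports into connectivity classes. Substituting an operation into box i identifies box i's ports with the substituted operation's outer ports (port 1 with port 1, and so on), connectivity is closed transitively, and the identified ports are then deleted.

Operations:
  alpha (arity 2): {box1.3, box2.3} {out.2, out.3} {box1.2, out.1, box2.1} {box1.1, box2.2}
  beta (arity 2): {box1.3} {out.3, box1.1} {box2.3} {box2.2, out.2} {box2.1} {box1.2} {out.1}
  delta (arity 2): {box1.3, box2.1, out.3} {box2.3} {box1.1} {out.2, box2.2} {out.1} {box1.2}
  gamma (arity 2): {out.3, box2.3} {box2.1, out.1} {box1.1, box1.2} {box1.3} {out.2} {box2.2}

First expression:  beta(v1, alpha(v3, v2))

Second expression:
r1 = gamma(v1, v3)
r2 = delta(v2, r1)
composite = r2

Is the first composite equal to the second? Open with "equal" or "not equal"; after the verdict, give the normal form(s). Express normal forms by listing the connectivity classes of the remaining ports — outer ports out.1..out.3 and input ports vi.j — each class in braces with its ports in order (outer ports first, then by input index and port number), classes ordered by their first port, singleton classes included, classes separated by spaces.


not equal: they reduce to {out.1} {out.2} {out.3, v1.1} {v1.2} {v1.3} {v2.1, v3.2} {v2.2, v3.1} {v2.3, v3.3} and {out.1} {out.2} {out.3, v2.3, v3.1} {v1.1, v1.2} {v1.3} {v2.1} {v2.2} {v3.2} {v3.3}


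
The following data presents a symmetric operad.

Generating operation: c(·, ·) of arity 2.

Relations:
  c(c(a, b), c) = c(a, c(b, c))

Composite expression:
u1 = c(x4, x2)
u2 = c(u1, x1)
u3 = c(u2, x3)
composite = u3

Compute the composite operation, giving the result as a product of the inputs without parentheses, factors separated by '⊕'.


Associativity of c dissolves the nesting; only the x-input order survives.
c(x4, x2) flattens to x4 ⊕ x2
c(c(x4, x2), x1) flattens to x4 ⊕ x2 ⊕ x1
c(c(c(x4, x2), x1), x3) flattens to x4 ⊕ x2 ⊕ x1 ⊕ x3

x4 ⊕ x2 ⊕ x1 ⊕ x3


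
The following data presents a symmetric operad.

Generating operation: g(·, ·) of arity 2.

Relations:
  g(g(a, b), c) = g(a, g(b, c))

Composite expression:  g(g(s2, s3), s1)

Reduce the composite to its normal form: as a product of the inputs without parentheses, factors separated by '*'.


Every regrouping of g is equal, so read the s-inputs in written order.
g(s2, s3) unparenthesizes to s2 * s3
g(g(s2, s3), s1) unparenthesizes to s2 * s3 * s1

s2 * s3 * s1


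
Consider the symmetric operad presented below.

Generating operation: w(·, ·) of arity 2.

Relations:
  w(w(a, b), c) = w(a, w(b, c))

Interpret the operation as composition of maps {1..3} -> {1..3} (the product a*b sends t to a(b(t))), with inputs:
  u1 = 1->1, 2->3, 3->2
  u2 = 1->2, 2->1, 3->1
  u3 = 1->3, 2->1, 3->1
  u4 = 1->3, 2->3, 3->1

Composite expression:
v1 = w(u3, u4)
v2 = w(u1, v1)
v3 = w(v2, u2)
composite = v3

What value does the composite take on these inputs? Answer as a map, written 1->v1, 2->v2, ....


w(u3, u4) = 1->1, 2->1, 3->3
w(u1, w(u3, u4)) = 1->1, 2->1, 3->2
w(w(u1, w(u3, u4)), u2) = 1->1, 2->1, 3->1

1->1, 2->1, 3->1


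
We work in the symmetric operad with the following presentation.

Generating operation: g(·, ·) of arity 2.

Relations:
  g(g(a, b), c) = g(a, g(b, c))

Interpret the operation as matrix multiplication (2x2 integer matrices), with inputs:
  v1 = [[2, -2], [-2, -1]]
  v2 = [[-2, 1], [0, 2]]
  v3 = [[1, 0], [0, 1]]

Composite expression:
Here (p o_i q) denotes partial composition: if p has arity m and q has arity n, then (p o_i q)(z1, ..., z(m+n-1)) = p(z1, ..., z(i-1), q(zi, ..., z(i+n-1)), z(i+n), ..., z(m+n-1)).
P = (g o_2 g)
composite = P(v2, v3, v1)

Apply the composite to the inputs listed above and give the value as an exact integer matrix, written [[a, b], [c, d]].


g(v3, v1) = [[2, -2], [-2, -1]]
g(v2, g(v3, v1)) = [[-6, 3], [-4, -2]]

[[-6, 3], [-4, -2]]


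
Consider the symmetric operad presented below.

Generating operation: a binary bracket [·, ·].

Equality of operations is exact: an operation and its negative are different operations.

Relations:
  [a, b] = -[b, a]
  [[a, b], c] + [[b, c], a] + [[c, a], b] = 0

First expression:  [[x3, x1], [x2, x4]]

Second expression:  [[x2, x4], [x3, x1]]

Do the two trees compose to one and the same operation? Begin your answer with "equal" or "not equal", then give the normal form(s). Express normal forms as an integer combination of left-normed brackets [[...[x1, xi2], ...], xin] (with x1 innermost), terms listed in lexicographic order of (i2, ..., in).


not equal — first -[[[x1, x3], x2], x4] + [[[x1, x3], x4], x2], second [[[x1, x3], x2], x4] - [[[x1, x3], x4], x2]

Normal form of the first expression: -[[[x1, x3], x2], x4] + [[[x1, x3], x4], x2]
Normal form of the second expression: [[[x1, x3], x2], x4] - [[[x1, x3], x4], x2]
They disagree, so not equal.


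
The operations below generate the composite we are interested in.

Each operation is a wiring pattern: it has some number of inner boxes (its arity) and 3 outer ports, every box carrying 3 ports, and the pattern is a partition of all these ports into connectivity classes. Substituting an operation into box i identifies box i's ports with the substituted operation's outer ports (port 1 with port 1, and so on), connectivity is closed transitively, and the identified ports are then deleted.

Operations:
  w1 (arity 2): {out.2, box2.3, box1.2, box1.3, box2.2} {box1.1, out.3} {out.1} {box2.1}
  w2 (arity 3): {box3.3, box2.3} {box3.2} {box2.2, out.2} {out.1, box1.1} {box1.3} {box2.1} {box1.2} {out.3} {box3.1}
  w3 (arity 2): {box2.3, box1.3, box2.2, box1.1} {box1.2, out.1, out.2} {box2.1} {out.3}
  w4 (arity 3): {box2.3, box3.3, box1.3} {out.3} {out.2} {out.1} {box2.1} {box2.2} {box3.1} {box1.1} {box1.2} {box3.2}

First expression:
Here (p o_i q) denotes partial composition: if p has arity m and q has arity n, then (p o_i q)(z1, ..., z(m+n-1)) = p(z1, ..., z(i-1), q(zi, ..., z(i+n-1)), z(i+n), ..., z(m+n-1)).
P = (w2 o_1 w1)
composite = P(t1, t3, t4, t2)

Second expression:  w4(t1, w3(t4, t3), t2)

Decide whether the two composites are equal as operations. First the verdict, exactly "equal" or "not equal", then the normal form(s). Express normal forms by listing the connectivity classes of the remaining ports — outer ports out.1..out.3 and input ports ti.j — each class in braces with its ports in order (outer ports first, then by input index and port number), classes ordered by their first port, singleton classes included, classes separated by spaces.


Reducing the first expression gives {out.1} {out.2, t4.2} {out.3} {t1.1} {t1.2, t1.3, t3.2, t3.3} {t2.1} {t2.2} {t2.3, t4.3} {t3.1} {t4.1}
Reducing the second expression gives {out.1} {out.2} {out.3} {t1.1} {t1.2} {t1.3, t2.3} {t2.1} {t2.2} {t3.1} {t3.2, t3.3, t4.1, t4.3} {t4.2}
The normal forms differ: not equal.

not equal — first {out.1} {out.2, t4.2} {out.3} {t1.1} {t1.2, t1.3, t3.2, t3.3} {t2.1} {t2.2} {t2.3, t4.3} {t3.1} {t4.1}, second {out.1} {out.2} {out.3} {t1.1} {t1.2} {t1.3, t2.3} {t2.1} {t2.2} {t3.1} {t3.2, t3.3, t4.1, t4.3} {t4.2}


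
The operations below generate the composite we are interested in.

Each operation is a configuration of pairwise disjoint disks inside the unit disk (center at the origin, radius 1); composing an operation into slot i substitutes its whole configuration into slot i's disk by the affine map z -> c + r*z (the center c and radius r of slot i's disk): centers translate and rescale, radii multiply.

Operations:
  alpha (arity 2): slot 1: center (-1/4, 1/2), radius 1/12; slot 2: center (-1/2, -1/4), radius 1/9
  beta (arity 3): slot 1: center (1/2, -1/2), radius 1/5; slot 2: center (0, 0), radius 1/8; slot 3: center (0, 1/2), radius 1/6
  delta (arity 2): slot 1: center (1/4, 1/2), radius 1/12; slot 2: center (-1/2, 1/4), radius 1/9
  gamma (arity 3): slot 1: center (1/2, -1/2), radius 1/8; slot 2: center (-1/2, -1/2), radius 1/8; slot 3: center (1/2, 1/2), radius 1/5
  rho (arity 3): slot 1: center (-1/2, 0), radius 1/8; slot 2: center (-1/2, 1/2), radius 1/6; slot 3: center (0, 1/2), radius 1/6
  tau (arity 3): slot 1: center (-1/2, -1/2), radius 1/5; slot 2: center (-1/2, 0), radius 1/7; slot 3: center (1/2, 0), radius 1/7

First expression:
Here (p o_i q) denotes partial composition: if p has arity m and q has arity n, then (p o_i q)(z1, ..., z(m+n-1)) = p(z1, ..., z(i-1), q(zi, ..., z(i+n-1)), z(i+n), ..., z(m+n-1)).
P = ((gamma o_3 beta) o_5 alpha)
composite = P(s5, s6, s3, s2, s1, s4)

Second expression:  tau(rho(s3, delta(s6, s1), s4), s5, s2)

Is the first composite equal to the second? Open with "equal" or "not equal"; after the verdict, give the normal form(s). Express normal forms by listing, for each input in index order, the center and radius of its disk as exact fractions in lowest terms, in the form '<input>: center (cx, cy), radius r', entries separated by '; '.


not equal — first s1: center (59/120, 37/60), radius 1/360; s2: center (1/2, 1/2), radius 1/40; s3: center (3/5, 2/5), radius 1/25; s4: center (29/60, 71/120), radius 1/270; s5: center (1/2, -1/2), radius 1/8; s6: center (-1/2, -1/2), radius 1/8, second s1: center (-37/60, -47/120), radius 1/270; s2: center (1/2, 0), radius 1/7; s3: center (-3/5, -1/2), radius 1/40; s4: center (-1/2, -2/5), radius 1/30; s5: center (-1/2, 0), radius 1/7; s6: center (-71/120, -23/60), radius 1/360


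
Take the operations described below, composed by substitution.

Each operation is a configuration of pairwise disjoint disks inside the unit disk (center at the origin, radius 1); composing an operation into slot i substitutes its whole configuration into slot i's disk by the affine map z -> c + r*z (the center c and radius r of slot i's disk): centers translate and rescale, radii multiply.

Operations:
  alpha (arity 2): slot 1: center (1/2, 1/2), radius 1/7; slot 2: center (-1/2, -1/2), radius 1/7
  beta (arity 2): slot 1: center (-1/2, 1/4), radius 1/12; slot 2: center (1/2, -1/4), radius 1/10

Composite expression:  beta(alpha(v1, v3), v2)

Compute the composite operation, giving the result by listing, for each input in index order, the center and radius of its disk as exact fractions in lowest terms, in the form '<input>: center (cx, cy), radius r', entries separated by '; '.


v1: center (-11/24, 7/24), radius 1/84; v2: center (1/2, -1/4), radius 1/10; v3: center (-13/24, 5/24), radius 1/84

Each v-disk chains the slot maps above it in beta; radii multiply.
tracing v1 down its 2-map path: center (-11/24, 7/24), radius 1/84
tracing v3 down its 2-map path: center (-13/24, 5/24), radius 1/84
tracing v2 down its 1-map path: center (1/2, -1/4), radius 1/10


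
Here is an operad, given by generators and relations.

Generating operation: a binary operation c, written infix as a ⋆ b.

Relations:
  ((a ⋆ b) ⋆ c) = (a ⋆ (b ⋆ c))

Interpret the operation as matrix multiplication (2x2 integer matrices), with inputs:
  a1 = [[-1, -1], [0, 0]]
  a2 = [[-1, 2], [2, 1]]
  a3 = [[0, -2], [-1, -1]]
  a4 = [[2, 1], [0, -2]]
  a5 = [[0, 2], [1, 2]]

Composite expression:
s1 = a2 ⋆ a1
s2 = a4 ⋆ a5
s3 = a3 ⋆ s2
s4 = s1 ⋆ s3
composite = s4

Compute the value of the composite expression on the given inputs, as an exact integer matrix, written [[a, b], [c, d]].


[[5, 6], [-10, -12]]

(a2 ⋆ a1) = [[1, 1], [-2, -2]]
(a4 ⋆ a5) = [[1, 6], [-2, -4]]
(a3 ⋆ (a4 ⋆ a5)) = [[4, 8], [1, -2]]
((a2 ⋆ a1) ⋆ (a3 ⋆ (a4 ⋆ a5))) = [[5, 6], [-10, -12]]


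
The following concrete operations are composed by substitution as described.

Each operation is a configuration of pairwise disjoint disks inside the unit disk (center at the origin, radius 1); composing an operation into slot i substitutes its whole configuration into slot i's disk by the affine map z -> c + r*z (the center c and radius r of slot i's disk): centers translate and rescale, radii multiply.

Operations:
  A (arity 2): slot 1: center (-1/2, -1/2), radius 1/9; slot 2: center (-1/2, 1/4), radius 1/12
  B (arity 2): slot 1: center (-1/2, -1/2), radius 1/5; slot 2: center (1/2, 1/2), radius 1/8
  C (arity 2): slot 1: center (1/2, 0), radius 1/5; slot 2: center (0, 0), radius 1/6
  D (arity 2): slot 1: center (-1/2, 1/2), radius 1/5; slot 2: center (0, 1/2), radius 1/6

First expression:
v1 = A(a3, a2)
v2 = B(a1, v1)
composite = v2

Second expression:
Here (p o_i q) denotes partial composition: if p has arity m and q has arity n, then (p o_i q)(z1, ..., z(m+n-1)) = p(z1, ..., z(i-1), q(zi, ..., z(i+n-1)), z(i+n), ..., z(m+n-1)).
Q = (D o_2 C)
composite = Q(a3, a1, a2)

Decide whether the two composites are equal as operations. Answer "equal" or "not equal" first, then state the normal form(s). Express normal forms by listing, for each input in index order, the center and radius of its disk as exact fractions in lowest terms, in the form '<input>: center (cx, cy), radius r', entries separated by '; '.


not equal; first: a1: center (-1/2, -1/2), radius 1/5; a2: center (7/16, 17/32), radius 1/96; a3: center (7/16, 7/16), radius 1/72; second: a1: center (1/12, 1/2), radius 1/30; a2: center (0, 1/2), radius 1/36; a3: center (-1/2, 1/2), radius 1/5


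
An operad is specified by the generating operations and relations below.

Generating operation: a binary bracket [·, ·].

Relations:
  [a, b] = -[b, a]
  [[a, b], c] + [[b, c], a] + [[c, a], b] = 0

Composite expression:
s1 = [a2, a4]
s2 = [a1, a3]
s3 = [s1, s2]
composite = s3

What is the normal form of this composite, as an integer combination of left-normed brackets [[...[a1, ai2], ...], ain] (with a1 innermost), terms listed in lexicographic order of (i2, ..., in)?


-[[[a1, a3], a2], a4] + [[[a1, a3], a4], a2]


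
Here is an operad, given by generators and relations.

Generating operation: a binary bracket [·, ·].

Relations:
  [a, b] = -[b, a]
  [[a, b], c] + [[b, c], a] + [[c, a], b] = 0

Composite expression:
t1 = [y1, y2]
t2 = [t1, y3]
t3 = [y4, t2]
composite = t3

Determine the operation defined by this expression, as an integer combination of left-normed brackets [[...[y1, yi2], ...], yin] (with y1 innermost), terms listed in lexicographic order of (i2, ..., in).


-[[[y1, y2], y3], y4]

Expand each bracket as ab - ba; the y1-initial words give the coefficients.
Composite bracket: [y4, [[y1, y2], y3]]
Under [a, b] = ab - ba we get 8 signed associative words (2^3 = 8).
The y1-initial words carry the normal form:
  y1y2y3y4 (sign -1) contributes -[[[y1, y2], y3], y4]


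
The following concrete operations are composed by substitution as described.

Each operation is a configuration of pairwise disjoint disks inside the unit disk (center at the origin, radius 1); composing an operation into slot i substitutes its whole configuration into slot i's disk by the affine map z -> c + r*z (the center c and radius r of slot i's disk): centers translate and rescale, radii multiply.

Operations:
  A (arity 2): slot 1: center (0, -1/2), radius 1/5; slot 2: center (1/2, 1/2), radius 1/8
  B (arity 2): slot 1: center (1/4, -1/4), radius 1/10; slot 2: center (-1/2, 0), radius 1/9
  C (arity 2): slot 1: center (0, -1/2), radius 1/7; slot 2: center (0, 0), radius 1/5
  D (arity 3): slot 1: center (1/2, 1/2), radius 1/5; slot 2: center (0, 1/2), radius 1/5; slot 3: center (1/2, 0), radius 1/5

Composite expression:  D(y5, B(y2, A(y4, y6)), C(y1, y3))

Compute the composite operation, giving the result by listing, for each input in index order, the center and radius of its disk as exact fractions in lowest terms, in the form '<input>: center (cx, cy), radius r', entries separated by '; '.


y1: center (1/2, -1/10), radius 1/35; y2: center (1/20, 9/20), radius 1/50; y3: center (1/2, 0), radius 1/25; y4: center (-1/10, 22/45), radius 1/225; y5: center (1/2, 1/2), radius 1/5; y6: center (-4/45, 23/45), radius 1/360

Only the slot chain above each y matters under D; compose those maps.
tracing y5 down its 1-map path: center (1/2, 1/2), radius 1/5
tracing y2 down its 2-map path: center (1/20, 9/20), radius 1/50
tracing y4 down its 3-map path: center (-1/10, 22/45), radius 1/225
tracing y6 down its 3-map path: center (-4/45, 23/45), radius 1/360
tracing y1 down its 2-map path: center (1/2, -1/10), radius 1/35
tracing y3 down its 2-map path: center (1/2, 0), radius 1/25


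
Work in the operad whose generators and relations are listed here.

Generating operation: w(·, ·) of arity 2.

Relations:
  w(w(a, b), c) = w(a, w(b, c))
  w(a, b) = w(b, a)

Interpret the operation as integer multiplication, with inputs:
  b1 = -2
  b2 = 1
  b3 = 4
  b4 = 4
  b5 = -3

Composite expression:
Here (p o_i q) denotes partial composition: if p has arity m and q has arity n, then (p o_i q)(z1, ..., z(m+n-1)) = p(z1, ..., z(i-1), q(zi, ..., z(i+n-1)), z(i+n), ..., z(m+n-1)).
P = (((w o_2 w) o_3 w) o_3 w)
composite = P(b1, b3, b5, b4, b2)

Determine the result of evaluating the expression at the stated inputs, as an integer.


96

w(b5, b4) = -12
w(w(b5, b4), b2) = -12
w(b3, w(w(b5, b4), b2)) = -48
w(b1, w(b3, w(w(b5, b4), b2))) = 96


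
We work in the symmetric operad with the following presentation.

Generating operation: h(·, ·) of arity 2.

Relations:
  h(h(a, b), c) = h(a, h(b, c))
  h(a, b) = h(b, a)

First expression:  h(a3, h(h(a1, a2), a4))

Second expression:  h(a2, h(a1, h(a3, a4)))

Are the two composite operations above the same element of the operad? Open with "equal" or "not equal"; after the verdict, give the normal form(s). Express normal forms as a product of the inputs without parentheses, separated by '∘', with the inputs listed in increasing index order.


equal — both sides give a1 ∘ a2 ∘ a3 ∘ a4

Normal form of the first expression: a1 ∘ a2 ∘ a3 ∘ a4
Normal form of the second expression: a1 ∘ a2 ∘ a3 ∘ a4
Both agree, so they are equal.


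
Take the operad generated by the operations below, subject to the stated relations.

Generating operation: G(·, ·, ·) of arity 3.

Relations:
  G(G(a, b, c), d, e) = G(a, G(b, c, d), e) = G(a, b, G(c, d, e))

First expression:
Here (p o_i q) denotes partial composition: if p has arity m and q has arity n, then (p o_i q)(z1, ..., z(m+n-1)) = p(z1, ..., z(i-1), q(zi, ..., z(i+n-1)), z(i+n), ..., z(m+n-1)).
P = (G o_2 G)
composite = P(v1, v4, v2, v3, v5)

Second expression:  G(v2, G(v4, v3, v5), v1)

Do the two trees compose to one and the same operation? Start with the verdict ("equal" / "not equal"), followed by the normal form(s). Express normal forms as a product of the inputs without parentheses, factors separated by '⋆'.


not equal; first: v1 ⋆ v4 ⋆ v2 ⋆ v3 ⋆ v5; second: v2 ⋆ v4 ⋆ v3 ⋆ v5 ⋆ v1

Normal form of the first expression: v1 ⋆ v4 ⋆ v2 ⋆ v3 ⋆ v5
Normal form of the second expression: v2 ⋆ v4 ⋆ v3 ⋆ v5 ⋆ v1
Different reductions; not equal.


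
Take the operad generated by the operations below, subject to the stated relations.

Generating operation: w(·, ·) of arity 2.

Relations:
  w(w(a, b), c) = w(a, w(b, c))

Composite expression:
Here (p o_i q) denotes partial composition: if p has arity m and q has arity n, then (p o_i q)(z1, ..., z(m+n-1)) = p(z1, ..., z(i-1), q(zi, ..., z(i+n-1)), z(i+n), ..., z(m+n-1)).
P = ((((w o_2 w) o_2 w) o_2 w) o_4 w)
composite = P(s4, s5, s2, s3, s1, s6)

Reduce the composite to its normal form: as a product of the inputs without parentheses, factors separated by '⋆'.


s4 ⋆ s5 ⋆ s2 ⋆ s3 ⋆ s1 ⋆ s6

Under associativity of w, the answer is the s's in reading order.
w(s5, s2) linearizes to s5 ⋆ s2
w(s3, s1) linearizes to s3 ⋆ s1
w(w(s5, s2), w(s3, s1)) linearizes to s5 ⋆ s2 ⋆ s3 ⋆ s1
w(w(w(s5, s2), w(s3, s1)), s6) linearizes to s5 ⋆ s2 ⋆ s3 ⋆ s1 ⋆ s6
w(s4, w(w(w(s5, s2), w(s3, s1)), s6)) linearizes to s4 ⋆ s5 ⋆ s2 ⋆ s3 ⋆ s1 ⋆ s6


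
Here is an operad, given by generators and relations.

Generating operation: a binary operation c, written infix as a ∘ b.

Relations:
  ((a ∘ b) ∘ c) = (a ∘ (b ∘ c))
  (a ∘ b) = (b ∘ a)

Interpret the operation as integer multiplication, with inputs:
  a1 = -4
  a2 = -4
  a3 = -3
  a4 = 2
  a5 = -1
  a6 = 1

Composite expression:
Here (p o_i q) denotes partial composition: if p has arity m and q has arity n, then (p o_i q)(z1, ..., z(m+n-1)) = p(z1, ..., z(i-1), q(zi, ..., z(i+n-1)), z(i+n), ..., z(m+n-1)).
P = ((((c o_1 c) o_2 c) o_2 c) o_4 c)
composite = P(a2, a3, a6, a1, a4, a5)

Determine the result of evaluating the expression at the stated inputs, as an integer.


96

(a3 ∘ a6) = -3
(a1 ∘ a4) = -8
((a3 ∘ a6) ∘ (a1 ∘ a4)) = 24
(a2 ∘ ((a3 ∘ a6) ∘ (a1 ∘ a4))) = -96
((a2 ∘ ((a3 ∘ a6) ∘ (a1 ∘ a4))) ∘ a5) = 96


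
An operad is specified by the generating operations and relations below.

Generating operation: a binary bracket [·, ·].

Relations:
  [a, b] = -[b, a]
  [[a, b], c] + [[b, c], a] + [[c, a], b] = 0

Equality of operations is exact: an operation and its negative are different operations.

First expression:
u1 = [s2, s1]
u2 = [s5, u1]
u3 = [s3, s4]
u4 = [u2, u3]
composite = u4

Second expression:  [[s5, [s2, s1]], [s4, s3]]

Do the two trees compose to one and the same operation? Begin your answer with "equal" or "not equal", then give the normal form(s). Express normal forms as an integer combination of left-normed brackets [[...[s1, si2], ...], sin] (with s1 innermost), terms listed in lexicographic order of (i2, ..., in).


Reducing the first expression gives [[[[s1, s2], s5], s3], s4] - [[[[s1, s2], s5], s4], s3]
Reducing the second expression gives -[[[[s1, s2], s5], s3], s4] + [[[[s1, s2], s5], s4], s3]
The normal forms differ: not equal.

not equal: they reduce to [[[[s1, s2], s5], s3], s4] - [[[[s1, s2], s5], s4], s3] and -[[[[s1, s2], s5], s3], s4] + [[[[s1, s2], s5], s4], s3]


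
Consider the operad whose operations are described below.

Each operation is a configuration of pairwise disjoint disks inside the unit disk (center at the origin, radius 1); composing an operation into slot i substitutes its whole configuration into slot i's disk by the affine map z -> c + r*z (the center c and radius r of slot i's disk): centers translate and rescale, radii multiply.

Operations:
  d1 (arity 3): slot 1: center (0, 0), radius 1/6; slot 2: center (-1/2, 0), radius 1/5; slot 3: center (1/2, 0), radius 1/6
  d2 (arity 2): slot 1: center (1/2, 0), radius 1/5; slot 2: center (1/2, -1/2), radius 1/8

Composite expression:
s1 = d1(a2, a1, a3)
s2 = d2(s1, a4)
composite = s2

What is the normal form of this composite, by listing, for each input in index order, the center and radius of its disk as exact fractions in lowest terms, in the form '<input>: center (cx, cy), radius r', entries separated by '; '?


a1: center (2/5, 0), radius 1/25; a2: center (1/2, 0), radius 1/30; a3: center (3/5, 0), radius 1/30; a4: center (1/2, -1/2), radius 1/8

Below d2, radii multiply path by path; the a-disk centers shift.
tracing a2 down its 2-map path: center (1/2, 0), radius 1/30
tracing a1 down its 2-map path: center (2/5, 0), radius 1/25
tracing a3 down its 2-map path: center (3/5, 0), radius 1/30
tracing a4 down its 1-map path: center (1/2, -1/2), radius 1/8


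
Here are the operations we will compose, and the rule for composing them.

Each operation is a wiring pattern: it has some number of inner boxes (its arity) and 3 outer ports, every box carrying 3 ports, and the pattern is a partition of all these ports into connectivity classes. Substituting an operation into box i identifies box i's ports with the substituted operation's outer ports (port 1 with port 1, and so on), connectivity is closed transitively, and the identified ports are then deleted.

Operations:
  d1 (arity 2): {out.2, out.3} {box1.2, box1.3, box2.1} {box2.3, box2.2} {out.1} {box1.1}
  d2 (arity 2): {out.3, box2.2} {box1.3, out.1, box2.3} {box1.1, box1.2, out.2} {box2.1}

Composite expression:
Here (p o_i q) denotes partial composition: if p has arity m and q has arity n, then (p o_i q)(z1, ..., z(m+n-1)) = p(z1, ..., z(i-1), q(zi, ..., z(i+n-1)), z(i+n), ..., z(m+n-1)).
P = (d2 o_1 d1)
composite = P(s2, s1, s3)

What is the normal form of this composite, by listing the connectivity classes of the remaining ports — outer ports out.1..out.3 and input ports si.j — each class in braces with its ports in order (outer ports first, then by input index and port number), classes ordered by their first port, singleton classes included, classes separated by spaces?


Treat the ports identified at d2 as solder joints: merge, then drop.
through d1, on inputs (s2, s1): {out.1} {out.2, out.3} {s1.1, s2.2, s2.3} {s1.2, s1.3} {s2.1} (out.j = stage outer ports)
through d2, on inputs (s2, s1, s3): {out.1, out.2, s3.3} {out.3, s3.2} {s1.1, s2.2, s2.3} {s1.2, s1.3} {s2.1} {s3.1} (out.j = stage outer ports)

{out.1, out.2, s3.3} {out.3, s3.2} {s1.1, s2.2, s2.3} {s1.2, s1.3} {s2.1} {s3.1}


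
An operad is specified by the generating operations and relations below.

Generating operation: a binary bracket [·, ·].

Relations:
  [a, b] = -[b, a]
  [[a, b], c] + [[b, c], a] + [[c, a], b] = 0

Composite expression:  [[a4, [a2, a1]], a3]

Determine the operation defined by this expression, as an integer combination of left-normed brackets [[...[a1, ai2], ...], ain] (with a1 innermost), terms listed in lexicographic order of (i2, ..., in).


[[[a1, a2], a4], a3]

Skip Jacobi rewriting: expand, keep a1-initial words, read off terms.
Composite bracket: [[a4, [a2, a1]], a3]
Full expansion: 8 signed words from ab - ba (2^3 = 8).
Keep just the words that open with a1:
  sign of a1a2a4a3 is +1, so it contributes +[[[a1, a2], a4], a3]


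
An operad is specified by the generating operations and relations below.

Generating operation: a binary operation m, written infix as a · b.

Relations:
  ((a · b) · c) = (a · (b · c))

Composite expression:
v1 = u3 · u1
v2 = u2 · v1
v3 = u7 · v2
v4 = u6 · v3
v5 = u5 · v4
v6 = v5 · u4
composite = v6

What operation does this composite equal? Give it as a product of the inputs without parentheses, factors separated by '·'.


Associativity of m dissolves the nesting; only the u-input order survives.
(u3 · u1) unparenthesizes to u3 · u1
(u2 · (u3 · u1)) unparenthesizes to u2 · u3 · u1
(u7 · (u2 · (u3 · u1))) unparenthesizes to u7 · u2 · u3 · u1
(u6 · (u7 · (u2 · (u3 · u1)))) unparenthesizes to u6 · u7 · u2 · u3 · u1
(u5 · (u6 · (u7 · (u2 · (u3 · u1))))) unparenthesizes to u5 · u6 · u7 · u2 · u3 · u1
((u5 · (u6 · (u7 · (u2 · (u3 · u1))))) · u4) unparenthesizes to u5 · u6 · u7 · u2 · u3 · u1 · u4

u5 · u6 · u7 · u2 · u3 · u1 · u4


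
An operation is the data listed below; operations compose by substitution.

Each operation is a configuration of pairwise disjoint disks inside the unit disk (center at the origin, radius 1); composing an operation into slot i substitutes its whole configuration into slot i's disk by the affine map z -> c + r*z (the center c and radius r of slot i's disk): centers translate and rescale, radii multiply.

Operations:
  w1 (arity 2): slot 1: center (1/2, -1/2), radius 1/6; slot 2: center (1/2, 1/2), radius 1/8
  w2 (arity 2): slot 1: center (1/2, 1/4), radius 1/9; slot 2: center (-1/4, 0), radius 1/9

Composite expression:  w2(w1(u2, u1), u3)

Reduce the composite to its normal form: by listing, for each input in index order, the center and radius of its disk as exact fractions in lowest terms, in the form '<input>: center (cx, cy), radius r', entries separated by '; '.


u1: center (5/9, 11/36), radius 1/72; u2: center (5/9, 7/36), radius 1/54; u3: center (-1/4, 0), radius 1/9


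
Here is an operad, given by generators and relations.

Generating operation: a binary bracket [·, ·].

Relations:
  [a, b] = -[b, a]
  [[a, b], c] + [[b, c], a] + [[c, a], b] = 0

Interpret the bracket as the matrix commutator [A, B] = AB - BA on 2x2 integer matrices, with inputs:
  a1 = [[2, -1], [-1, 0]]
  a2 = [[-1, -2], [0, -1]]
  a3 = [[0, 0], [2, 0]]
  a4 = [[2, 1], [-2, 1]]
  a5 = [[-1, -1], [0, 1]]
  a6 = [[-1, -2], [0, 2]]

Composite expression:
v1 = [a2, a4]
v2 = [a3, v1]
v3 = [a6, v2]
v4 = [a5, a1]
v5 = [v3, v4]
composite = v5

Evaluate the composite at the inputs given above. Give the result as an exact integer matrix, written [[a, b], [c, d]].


[[-160, -224], [-32, 160]]

[a2, a4] = [[4, 2], [0, -4]]
[a3, [a2, a4]] = [[-4, 0], [16, 4]]
[a6, [a3, [a2, a4]]] = [[-32, -16], [48, 32]]
[a5, a1] = [[1, 4], [-2, -1]]
[[a6, [a3, [a2, a4]]], [a5, a1]] = [[-160, -224], [-32, 160]]


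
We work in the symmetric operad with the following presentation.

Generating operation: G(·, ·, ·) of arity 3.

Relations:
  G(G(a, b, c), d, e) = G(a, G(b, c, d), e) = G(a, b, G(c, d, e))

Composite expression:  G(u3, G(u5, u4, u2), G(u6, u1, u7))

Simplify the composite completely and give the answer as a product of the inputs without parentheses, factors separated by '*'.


All parenthesizations of G agree; list the u-inputs left to right.
G(u5, u4, u2) reduces to u5 * u4 * u2
G(u6, u1, u7) reduces to u6 * u1 * u7
G(u3, G(u5, u4, u2), G(u6, u1, u7)) reduces to u3 * u5 * u4 * u2 * u6 * u1 * u7

u3 * u5 * u4 * u2 * u6 * u1 * u7


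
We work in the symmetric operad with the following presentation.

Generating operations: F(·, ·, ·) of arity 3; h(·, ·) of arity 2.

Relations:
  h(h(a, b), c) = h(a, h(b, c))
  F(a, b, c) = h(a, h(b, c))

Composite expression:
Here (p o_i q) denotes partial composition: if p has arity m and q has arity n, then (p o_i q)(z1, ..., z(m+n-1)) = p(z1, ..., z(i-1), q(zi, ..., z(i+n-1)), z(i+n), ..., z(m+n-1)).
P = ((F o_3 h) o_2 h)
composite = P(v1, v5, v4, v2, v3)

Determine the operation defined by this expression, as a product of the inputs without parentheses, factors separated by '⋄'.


v1 ⋄ v5 ⋄ v4 ⋄ v2 ⋄ v3


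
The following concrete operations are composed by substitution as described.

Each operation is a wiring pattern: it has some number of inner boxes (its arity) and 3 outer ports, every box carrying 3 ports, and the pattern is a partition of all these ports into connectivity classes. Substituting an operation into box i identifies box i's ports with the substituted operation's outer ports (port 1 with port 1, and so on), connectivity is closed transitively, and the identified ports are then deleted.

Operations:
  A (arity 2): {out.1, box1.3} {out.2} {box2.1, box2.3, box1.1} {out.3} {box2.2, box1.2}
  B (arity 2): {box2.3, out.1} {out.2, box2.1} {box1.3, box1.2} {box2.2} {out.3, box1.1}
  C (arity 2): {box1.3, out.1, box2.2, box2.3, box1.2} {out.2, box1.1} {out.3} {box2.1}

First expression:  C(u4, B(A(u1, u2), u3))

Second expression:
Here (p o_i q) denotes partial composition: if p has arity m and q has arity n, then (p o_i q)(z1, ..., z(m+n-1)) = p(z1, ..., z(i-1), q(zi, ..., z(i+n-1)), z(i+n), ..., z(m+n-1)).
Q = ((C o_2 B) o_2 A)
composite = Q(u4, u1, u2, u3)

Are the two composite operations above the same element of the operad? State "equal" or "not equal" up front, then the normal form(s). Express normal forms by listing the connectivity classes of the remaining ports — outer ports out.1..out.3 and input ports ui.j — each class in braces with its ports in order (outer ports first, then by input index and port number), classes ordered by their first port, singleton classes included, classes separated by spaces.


The first expression, normalized: {out.1, u1.3, u3.1, u4.2, u4.3} {out.2, u4.1} {out.3} {u1.1, u2.1, u2.3} {u1.2, u2.2} {u3.2} {u3.3}
The second expression, normalized: {out.1, u1.3, u3.1, u4.2, u4.3} {out.2, u4.1} {out.3} {u1.1, u2.1, u2.3} {u1.2, u2.2} {u3.2} {u3.3}
Identical normal forms: equal.

equal; the common form is {out.1, u1.3, u3.1, u4.2, u4.3} {out.2, u4.1} {out.3} {u1.1, u2.1, u2.3} {u1.2, u2.2} {u3.2} {u3.3}


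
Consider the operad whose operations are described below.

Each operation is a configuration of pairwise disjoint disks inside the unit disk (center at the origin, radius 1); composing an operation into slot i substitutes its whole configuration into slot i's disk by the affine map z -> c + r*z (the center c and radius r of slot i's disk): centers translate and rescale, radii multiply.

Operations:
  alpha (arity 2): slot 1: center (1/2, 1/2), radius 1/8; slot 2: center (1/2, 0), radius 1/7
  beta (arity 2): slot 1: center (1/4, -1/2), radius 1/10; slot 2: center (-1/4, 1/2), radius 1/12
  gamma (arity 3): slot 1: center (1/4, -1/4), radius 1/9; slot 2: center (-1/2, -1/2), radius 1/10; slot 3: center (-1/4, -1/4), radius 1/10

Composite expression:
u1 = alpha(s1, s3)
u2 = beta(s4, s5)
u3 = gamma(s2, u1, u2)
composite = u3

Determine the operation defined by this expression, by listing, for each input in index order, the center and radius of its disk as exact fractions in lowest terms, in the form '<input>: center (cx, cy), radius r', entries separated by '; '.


s1: center (-9/20, -9/20), radius 1/80; s2: center (1/4, -1/4), radius 1/9; s3: center (-9/20, -1/2), radius 1/70; s4: center (-9/40, -3/10), radius 1/100; s5: center (-11/40, -1/5), radius 1/120

Only the slot chain above each s matters under gamma; compose those maps.
tracing s2 down its 1-map path: center (1/4, -1/4), radius 1/9
tracing s1 down its 2-map path: center (-9/20, -9/20), radius 1/80
tracing s3 down its 2-map path: center (-9/20, -1/2), radius 1/70
tracing s4 down its 2-map path: center (-9/40, -3/10), radius 1/100
tracing s5 down its 2-map path: center (-11/40, -1/5), radius 1/120
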